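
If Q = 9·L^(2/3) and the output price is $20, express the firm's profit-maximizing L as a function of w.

MP_L = (2/3)·9·L^(-1/3) = 6·L^(-1/3).
Setting P·MP_L = w: 120·L^(-1/3) = w.
Solving for L: L^(-1/3) = w/120, so L = (120/w)^(3).

L(w) = 1728000/w³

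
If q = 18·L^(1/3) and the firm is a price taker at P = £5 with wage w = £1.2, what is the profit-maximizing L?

L* = 125

MP_L = (1/3)·18·L^(-2/3) = 6·L^(-2/3).
Profit maximization for a price taker requires P·MP_L = w: 5·6·L^(-2/3) = 1.2.
So L^(-2/3) = 0.04, which gives L = 125.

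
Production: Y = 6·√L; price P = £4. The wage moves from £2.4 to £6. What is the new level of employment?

L* = 4

From P·MP_L = w with MP_L = 3·L^(-1/2), the labor demand is L(w) = (12/w)^(2).
At w = 2.4: L = 25. At w = 6: L = 4.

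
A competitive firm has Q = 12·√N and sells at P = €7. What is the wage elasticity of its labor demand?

ε = -2

MP_N = (1/2)·12·N^(-1/2), so P·MP_N = w gives 42·N^(-1/2) = w.
Solving, N(w) = (42/w)^(2). This is a constant-elasticity form: N ∝ w^(−2), so ε = −2.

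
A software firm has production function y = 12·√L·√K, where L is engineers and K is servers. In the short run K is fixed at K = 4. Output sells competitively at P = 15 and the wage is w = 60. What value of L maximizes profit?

L* = 9

With K = 4, MP_L = (1/2)·12·L^(-1/2)·4^(1/2) = 12·L^(-1/2).
Profit maximization for a price taker requires P·MP_L = w: 15·12·L^(-1/2) = 60.
So L^(-1/2) = 1/3, which gives L = 9.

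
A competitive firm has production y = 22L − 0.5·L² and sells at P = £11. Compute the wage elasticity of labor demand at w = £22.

From P·MP_L = w with MP_L = 22 − L, labor demand is L(w) = 22 − w/11.
dL/dw = −1/(11) = -1/11.
At w = 22, L = 20, so ε = (dL/dw)·(w/L) = (-1/11)·(22/20) = -0.1.

ε = -0.1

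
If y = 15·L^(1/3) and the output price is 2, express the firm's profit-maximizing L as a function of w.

L(w) = (10/w)^(3/2)

MP_L = (1/3)·15·L^(-2/3) = 5·L^(-2/3).
Setting P·MP_L = w: 10·L^(-2/3) = w.
Solving for L: L^(-2/3) = w/10, so L = (10/w)^(3/2).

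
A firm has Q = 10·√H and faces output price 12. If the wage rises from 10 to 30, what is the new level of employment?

H* = 4

From P·MP_H = w with MP_H = 5·H^(-1/2), the labor demand is H(w) = (60/w)^(2).
At w = 10: H = 36. At w = 30: H = 4.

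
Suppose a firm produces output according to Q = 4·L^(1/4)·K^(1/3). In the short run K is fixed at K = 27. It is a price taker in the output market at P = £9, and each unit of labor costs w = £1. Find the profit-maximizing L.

L* = 81

With K = 27, MP_L = (1/4)·4·L^(-3/4)·27^(1/3) = 3·L^(-3/4).
Profit maximization for a price taker requires P·MP_L = w: 9·3·L^(-3/4) = 1.
So L^(-3/4) = 1/27, which gives L = 81.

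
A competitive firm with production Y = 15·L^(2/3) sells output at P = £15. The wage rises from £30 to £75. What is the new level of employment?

L* = 8

From P·MP_L = w with MP_L = 10·L^(-1/3), the labor demand is L(w) = (150/w)^(3).
At w = 30: L = 125. At w = 75: L = 8.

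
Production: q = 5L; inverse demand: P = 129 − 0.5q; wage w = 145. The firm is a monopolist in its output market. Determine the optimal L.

Marginal revenue from the inverse demand is MR = 129 − q.
The marginal product is MP_L = 5.
A monopolist hires until marginal revenue product equals the wage: MR·MP_L = w.
(129 − 5L)·5 = 145, so L = 20.

L* = 20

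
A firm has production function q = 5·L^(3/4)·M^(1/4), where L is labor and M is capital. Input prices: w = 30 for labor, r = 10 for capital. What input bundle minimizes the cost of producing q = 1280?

L* = 256, M* = 256

Cost minimization requires the marginal rate of technical substitution to equal the input-price ratio: MP_L/MP_M = w/r.
Here MP_L/MP_M = (3/4)·(M/L)/(1/4) = 3·(M/L). Setting this equal to 30/10 = 3 gives M = L.
Substituting into q = 1280: 5·L^(3/4)·(L)^(1/4) = 1280.
Solving, L = 256 and M = 256.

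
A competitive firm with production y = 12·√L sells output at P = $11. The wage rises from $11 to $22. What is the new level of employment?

L* = 9

From P·MP_L = w with MP_L = 6·L^(-1/2), the labor demand is L(w) = (66/w)^(2).
At w = 11: L = 36. At w = 22: L = 9.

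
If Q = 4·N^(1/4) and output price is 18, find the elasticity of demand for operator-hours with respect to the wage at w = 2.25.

ε = -4/3

MP_N = (1/4)·4·N^(-3/4), so P·MP_N = w gives 18·N^(-3/4) = w.
Solving, N(w) = (18/w)^(4/3). This is a constant-elasticity form: N ∝ w^(−4/3), so ε = −4/3.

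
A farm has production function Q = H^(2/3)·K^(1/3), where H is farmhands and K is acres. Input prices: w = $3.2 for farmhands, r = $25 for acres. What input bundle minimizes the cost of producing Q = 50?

Cost minimization requires the marginal rate of technical substitution to equal the input-price ratio: MP_H/MP_K = w/r.
Here MP_H/MP_K = (2/3)·(K/H)/(1/3) = 2·(K/H). Setting this equal to 3.2/25 = 0.128 gives K = 0.064H.
Substituting into Q = 50: H^(2/3)·(0.064H)^(1/3) = 50.
Solving, H = 125 and K = 8.

H* = 125, K* = 8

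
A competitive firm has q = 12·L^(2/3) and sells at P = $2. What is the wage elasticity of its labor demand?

ε = -3

MP_L = (2/3)·12·L^(-1/3), so P·MP_L = w gives 16·L^(-1/3) = w.
Solving, L(w) = (16/w)^(3). This is a constant-elasticity form: L ∝ w^(−3), so ε = −3.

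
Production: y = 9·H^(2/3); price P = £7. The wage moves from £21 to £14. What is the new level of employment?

H* = 27

From P·MP_H = w with MP_H = 6·H^(-1/3), the labor demand is H(w) = (42/w)^(3).
At w = 21: H = 8. At w = 14: H = 27.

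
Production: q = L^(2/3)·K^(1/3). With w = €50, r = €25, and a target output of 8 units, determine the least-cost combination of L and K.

L* = 8, K* = 8

Cost minimization requires the marginal rate of technical substitution to equal the input-price ratio: MP_L/MP_K = w/r.
Here MP_L/MP_K = (2/3)·(K/L)/(1/3) = 2·(K/L). Setting this equal to 50/25 = 2 gives K = L.
Substituting into q = 8: L^(2/3)·(L)^(1/3) = 8.
Solving, L = 8 and K = 8.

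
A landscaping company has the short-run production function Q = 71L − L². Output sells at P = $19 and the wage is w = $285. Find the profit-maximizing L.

The marginal product of L is MP_L = 71 − 2L.
A price-taking firm hires until the value of the marginal product equals the wage: P·MP_L = w, so 19·(71 − 2L) = 285.
Then 71 − 2L = 15, giving L = 28.

L* = 28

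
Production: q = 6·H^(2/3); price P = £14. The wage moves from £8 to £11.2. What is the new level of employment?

From P·MP_H = w with MP_H = 4·H^(-1/3), the labor demand is H(w) = (56/w)^(3).
At w = 8: H = 343. At w = 11.2: H = 125.

H* = 125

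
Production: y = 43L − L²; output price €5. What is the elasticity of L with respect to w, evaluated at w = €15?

From P·MP_L = w with MP_L = 43 − 2L, labor demand is L(w) = (43 − w/5)/2.
dL/dw = −1/(10) = -0.1.
At w = 15, L = 20, so ε = (dL/dw)·(w/L) = (-0.1)·(15/20) = -0.075.

ε = -0.075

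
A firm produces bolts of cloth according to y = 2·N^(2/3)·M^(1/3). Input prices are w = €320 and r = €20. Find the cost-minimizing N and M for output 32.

N* = 8, M* = 64

Cost minimization requires the marginal rate of technical substitution to equal the input-price ratio: MP_N/MP_M = w/r.
Here MP_N/MP_M = (2/3)·(M/N)/(1/3) = 2·(M/N). Setting this equal to 320/20 = 16 gives M = 8N.
Substituting into y = 32: 2·N^(2/3)·(8N)^(1/3) = 32.
Solving, N = 8 and M = 64.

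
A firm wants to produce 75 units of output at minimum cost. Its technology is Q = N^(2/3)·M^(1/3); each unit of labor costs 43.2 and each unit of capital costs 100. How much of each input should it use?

N* = 125, M* = 27

Cost minimization requires the marginal rate of technical substitution to equal the input-price ratio: MP_N/MP_M = w/r.
Here MP_N/MP_M = (2/3)·(M/N)/(1/3) = 2·(M/N). Setting this equal to 43.2/100 = 0.432 gives M = 0.216N.
Substituting into Q = 75: N^(2/3)·(0.216N)^(1/3) = 75.
Solving, N = 125 and M = 27.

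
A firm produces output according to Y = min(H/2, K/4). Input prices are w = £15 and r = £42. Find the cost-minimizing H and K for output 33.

H* = 66, K* = 132

With a fixed-proportions technology, the cost-minimizing bundle uses no slack in either input: H/2 = K/4 = Y.
So H = 2·33 = 66 and K = 4·33 = 132.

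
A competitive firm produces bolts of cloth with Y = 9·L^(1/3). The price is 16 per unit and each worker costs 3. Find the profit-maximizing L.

L* = 64

MP_L = (1/3)·9·L^(-2/3) = 3·L^(-2/3).
Profit maximization for a price taker requires P·MP_L = w: 16·3·L^(-2/3) = 3.
So L^(-2/3) = 0.0625, which gives L = 64.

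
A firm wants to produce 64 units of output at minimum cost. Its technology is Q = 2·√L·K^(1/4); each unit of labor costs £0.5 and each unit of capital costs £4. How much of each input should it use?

Cost minimization requires the marginal rate of technical substitution to equal the input-price ratio: MP_L/MP_K = w/r.
Here MP_L/MP_K = (1/2)·(K/L)/(1/4) = 2·(K/L). Setting this equal to 0.5/4 = 0.125 gives K = 0.0625L.
Substituting into Q = 64: 2·L^(1/2)·(0.0625L)^(1/4) = 64.
Solving, L = 256 and K = 16.

L* = 256, K* = 16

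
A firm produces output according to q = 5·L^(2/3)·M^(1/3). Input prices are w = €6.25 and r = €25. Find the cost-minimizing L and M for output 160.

Cost minimization requires the marginal rate of technical substitution to equal the input-price ratio: MP_L/MP_M = w/r.
Here MP_L/MP_M = (2/3)·(M/L)/(1/3) = 2·(M/L). Setting this equal to 6.25/25 = 0.25 gives M = 0.125L.
Substituting into q = 160: 5·L^(2/3)·(0.125L)^(1/3) = 160.
Solving, L = 64 and M = 8.

L* = 64, M* = 8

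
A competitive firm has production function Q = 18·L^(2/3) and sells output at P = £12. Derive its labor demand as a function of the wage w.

L(w) = 2985984/w³

MP_L = (2/3)·18·L^(-1/3) = 12·L^(-1/3).
Setting P·MP_L = w: 144·L^(-1/3) = w.
Solving for L: L^(-1/3) = w/144, so L = (144/w)^(3).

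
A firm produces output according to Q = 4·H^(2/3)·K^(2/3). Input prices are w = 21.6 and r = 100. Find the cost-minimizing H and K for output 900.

Cost minimization requires the marginal rate of technical substitution to equal the input-price ratio: MP_H/MP_K = w/r.
Here MP_H/MP_K = (2/3)·(K/H)/(2/3) = (K/H). Setting this equal to 21.6/100 = 0.216 gives K = 0.216H.
Substituting into Q = 900: 4·H^(2/3)·(0.216H)^(2/3) = 900.
Solving, H = 125 and K = 27.

H* = 125, K* = 27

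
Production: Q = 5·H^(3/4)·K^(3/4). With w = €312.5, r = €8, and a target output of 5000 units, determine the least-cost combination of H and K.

Cost minimization requires the marginal rate of technical substitution to equal the input-price ratio: MP_H/MP_K = w/r.
Here MP_H/MP_K = (3/4)·(K/H)/(3/4) = (K/H). Setting this equal to 312.5/8 = 39.0625 gives K = 39.0625H.
Substituting into Q = 5000: 5·H^(3/4)·(39.0625H)^(3/4) = 5000.
Solving, H = 16 and K = 625.

H* = 16, K* = 625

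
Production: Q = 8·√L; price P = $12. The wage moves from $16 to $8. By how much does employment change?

From P·MP_L = w with MP_L = 4·L^(-1/2), the labor demand is L(w) = (48/w)^(2).
At w = 16: L = 9. At w = 8: L = 36.
ΔL = 36 − 9 = 27.

ΔL = 27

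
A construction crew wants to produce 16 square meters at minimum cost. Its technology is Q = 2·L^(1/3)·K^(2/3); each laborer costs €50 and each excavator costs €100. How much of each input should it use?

Cost minimization requires the marginal rate of technical substitution to equal the input-price ratio: MP_L/MP_K = w/r.
Here MP_L/MP_K = (1/3)·(K/L)/(2/3) = 0.5·(K/L). Setting this equal to 50/100 = 0.5 gives K = L.
Substituting into Q = 16: 2·L^(1/3)·(L)^(2/3) = 16.
Solving, L = 8 and K = 8.

L* = 8, K* = 8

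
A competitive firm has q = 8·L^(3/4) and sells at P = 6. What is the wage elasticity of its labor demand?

MP_L = (3/4)·8·L^(-1/4), so P·MP_L = w gives 36·L^(-1/4) = w.
Solving, L(w) = (36/w)^(4). This is a constant-elasticity form: L ∝ w^(−4), so ε = −4.

ε = -4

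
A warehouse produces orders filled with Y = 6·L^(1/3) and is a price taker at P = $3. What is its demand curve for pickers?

MP_L = (1/3)·6·L^(-2/3) = 2·L^(-2/3).
Setting P·MP_L = w: 6·L^(-2/3) = w.
Solving for L: L^(-2/3) = w/6, so L = (6/w)^(3/2).

L(w) = (6/w)^(3/2)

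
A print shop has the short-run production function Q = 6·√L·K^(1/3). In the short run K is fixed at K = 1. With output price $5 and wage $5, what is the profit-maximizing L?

With K = 1, MP_L = (1/2)·6·L^(-1/2)·1^(1/3) = 3·L^(-1/2).
Profit maximization for a price taker requires P·MP_L = w: 5·3·L^(-1/2) = 5.
So L^(-1/2) = 1/3, which gives L = 9.

L* = 9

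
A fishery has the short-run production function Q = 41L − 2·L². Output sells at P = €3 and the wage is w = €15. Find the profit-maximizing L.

L* = 9

The marginal product of L is MP_L = 41 − 4L.
A price-taking firm hires until the value of the marginal product equals the wage: P·MP_L = w, so 3·(41 − 4L) = 15.
Then 41 − 4L = 5, giving L = 9.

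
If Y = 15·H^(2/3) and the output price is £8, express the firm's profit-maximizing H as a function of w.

H(w) = 512000/w³

MP_H = (2/3)·15·H^(-1/3) = 10·H^(-1/3).
Setting P·MP_H = w: 80·H^(-1/3) = w.
Solving for H: H^(-1/3) = w/80, so H = (80/w)^(3).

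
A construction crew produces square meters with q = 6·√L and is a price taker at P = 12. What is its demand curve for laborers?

L(w) = 1296/w²

MP_L = (1/2)·6·L^(-1/2) = 3·L^(-1/2).
Setting P·MP_L = w: 36·L^(-1/2) = w.
Solving for L: L^(-1/2) = w/36, so L = (36/w)^(2).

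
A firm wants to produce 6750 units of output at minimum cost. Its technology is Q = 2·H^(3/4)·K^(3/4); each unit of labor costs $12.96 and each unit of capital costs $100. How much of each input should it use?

Cost minimization requires the marginal rate of technical substitution to equal the input-price ratio: MP_H/MP_K = w/r.
Here MP_H/MP_K = (3/4)·(K/H)/(3/4) = (K/H). Setting this equal to 12.96/100 = 0.1296 gives K = 0.1296H.
Substituting into Q = 6750: 2·H^(3/4)·(0.1296H)^(3/4) = 6750.
Solving, H = 625 and K = 81.

H* = 625, K* = 81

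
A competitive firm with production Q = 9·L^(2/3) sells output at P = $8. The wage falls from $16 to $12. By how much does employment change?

ΔL = 37

From P·MP_L = w with MP_L = 6·L^(-1/3), the labor demand is L(w) = (48/w)^(3).
At w = 16: L = 27. At w = 12: L = 64.
ΔL = 64 − 27 = 37.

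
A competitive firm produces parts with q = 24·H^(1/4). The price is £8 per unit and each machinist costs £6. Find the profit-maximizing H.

H* = 16

MP_H = (1/4)·24·H^(-3/4) = 6·H^(-3/4).
Profit maximization for a price taker requires P·MP_H = w: 8·6·H^(-3/4) = 6.
So H^(-3/4) = 0.125, which gives H = 16.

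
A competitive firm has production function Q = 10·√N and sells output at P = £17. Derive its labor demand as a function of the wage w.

N(w) = 7225/w²

MP_N = (1/2)·10·N^(-1/2) = 5·N^(-1/2).
Setting P·MP_N = w: 85·N^(-1/2) = w.
Solving for N: N^(-1/2) = w/85, so N = (85/w)^(2).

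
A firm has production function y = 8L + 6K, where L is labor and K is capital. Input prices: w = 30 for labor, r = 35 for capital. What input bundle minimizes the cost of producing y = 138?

The inputs are perfect substitutes, so the firm uses whichever has the lower cost per unit of output.
Cost per unit of output via L is w/8 = 3.75; via K it is r/6 = 35/6. L is cheaper.
Producing y = 138 with L alone: L = 17.25, K = 0.

L* = 17.25, K* = 0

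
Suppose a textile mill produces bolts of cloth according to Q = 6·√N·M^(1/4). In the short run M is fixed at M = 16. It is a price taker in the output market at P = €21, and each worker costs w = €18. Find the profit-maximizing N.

N* = 49

With M = 16, MP_N = (1/2)·6·N^(-1/2)·16^(1/4) = 6·N^(-1/2).
Profit maximization for a price taker requires P·MP_N = w: 21·6·N^(-1/2) = 18.
So N^(-1/2) = 1/7, which gives N = 49.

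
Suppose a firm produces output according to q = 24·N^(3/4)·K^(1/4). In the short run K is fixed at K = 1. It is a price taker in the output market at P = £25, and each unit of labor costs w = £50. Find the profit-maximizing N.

With K = 1, MP_N = (3/4)·24·N^(-1/4)·1^(1/4) = 18·N^(-1/4).
Profit maximization for a price taker requires P·MP_N = w: 25·18·N^(-1/4) = 50.
So N^(-1/4) = 1/9, which gives N = 6561.

N* = 6561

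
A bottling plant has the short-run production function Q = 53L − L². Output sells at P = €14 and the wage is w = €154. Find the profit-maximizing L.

L* = 21

The marginal product of L is MP_L = 53 − 2L.
A price-taking firm hires until the value of the marginal product equals the wage: P·MP_L = w, so 14·(53 − 2L) = 154.
Then 53 − 2L = 11, giving L = 21.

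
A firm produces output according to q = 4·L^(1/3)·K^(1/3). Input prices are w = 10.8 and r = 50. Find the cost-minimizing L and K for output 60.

Cost minimization requires the marginal rate of technical substitution to equal the input-price ratio: MP_L/MP_K = w/r.
Here MP_L/MP_K = (1/3)·(K/L)/(1/3) = (K/L). Setting this equal to 10.8/50 = 0.216 gives K = 0.216L.
Substituting into q = 60: 4·L^(1/3)·(0.216L)^(1/3) = 60.
Solving, L = 125 and K = 27.

L* = 125, K* = 27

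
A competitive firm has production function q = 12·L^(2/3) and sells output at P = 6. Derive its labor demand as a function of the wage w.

MP_L = (2/3)·12·L^(-1/3) = 8·L^(-1/3).
Setting P·MP_L = w: 48·L^(-1/3) = w.
Solving for L: L^(-1/3) = w/48, so L = (48/w)^(3).

L(w) = 110592/w³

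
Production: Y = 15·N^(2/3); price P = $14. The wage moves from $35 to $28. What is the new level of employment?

N* = 125

From P·MP_N = w with MP_N = 10·N^(-1/3), the labor demand is N(w) = (140/w)^(3).
At w = 35: N = 64. At w = 28: N = 125.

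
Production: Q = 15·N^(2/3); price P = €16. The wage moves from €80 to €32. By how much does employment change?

From P·MP_N = w with MP_N = 10·N^(-1/3), the labor demand is N(w) = (160/w)^(3).
At w = 80: N = 8. At w = 32: N = 125.
ΔN = 125 − 8 = 117.

ΔN = 117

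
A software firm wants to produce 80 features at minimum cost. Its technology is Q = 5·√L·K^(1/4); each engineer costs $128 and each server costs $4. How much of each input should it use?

Cost minimization requires the marginal rate of technical substitution to equal the input-price ratio: MP_L/MP_K = w/r.
Here MP_L/MP_K = (1/2)·(K/L)/(1/4) = 2·(K/L). Setting this equal to 128/4 = 32 gives K = 16L.
Substituting into Q = 80: 5·L^(1/2)·(16L)^(1/4) = 80.
Solving, L = 16 and K = 256.

L* = 16, K* = 256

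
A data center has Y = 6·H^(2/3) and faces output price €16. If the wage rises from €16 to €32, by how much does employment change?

From P·MP_H = w with MP_H = 4·H^(-1/3), the labor demand is H(w) = (64/w)^(3).
At w = 16: H = 64. At w = 32: H = 8.
ΔH = 8 − 64 = -56.

ΔH = -56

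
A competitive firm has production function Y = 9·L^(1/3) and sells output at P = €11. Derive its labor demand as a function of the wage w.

L(w) = (33/w)^(3/2)

MP_L = (1/3)·9·L^(-2/3) = 3·L^(-2/3).
Setting P·MP_L = w: 33·L^(-2/3) = w.
Solving for L: L^(-2/3) = w/33, so L = (33/w)^(3/2).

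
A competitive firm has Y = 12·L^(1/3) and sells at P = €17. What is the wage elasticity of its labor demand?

ε = -1.5

MP_L = (1/3)·12·L^(-2/3), so P·MP_L = w gives 68·L^(-2/3) = w.
Solving, L(w) = (68/w)^(3/2). This is a constant-elasticity form: L ∝ w^(−3/2), so ε = −3/2.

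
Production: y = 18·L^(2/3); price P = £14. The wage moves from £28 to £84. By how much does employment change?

ΔL = -208

From P·MP_L = w with MP_L = 12·L^(-1/3), the labor demand is L(w) = (168/w)^(3).
At w = 28: L = 216. At w = 84: L = 8.
ΔL = 8 − 216 = -208.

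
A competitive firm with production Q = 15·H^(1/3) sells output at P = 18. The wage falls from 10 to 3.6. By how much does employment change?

ΔH = 98

From P·MP_H = w with MP_H = 5·H^(-2/3), the labor demand is H(w) = (90/w)^(3/2).
At w = 10: H = 27. At w = 3.6: H = 125.
ΔH = 125 − 27 = 98.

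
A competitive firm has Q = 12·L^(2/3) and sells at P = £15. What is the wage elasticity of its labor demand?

ε = -3

MP_L = (2/3)·12·L^(-1/3), so P·MP_L = w gives 120·L^(-1/3) = w.
Solving, L(w) = (120/w)^(3). This is a constant-elasticity form: L ∝ w^(−3), so ε = −3.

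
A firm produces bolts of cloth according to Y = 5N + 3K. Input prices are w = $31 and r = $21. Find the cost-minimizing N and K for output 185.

The inputs are perfect substitutes, so the firm uses whichever has the lower cost per unit of output.
Cost per unit of output via N is w/5 = 6.2; via K it is r/3 = 7. N is cheaper.
Producing Y = 185 with N alone: N = 37, K = 0.

N* = 37, K* = 0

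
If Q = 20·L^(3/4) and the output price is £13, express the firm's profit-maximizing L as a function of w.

L(w) = (195/w)^(4)

MP_L = (3/4)·20·L^(-1/4) = 15·L^(-1/4).
Setting P·MP_L = w: 195·L^(-1/4) = w.
Solving for L: L^(-1/4) = w/195, so L = (195/w)^(4).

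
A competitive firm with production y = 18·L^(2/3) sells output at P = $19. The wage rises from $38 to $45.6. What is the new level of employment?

L* = 125

From P·MP_L = w with MP_L = 12·L^(-1/3), the labor demand is L(w) = (228/w)^(3).
At w = 38: L = 216. At w = 45.6: L = 125.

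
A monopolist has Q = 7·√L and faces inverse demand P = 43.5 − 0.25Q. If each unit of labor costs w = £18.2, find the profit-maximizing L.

Marginal revenue from the inverse demand is MR = 43.5 − 0.5Q.
The marginal product is MP_L = 3.5·L^(-1/2).
A monopolist hires until marginal revenue product equals the wage: MR·MP_L = w.
At L, Q = 7·√L. Substituting and solving: (43.5 − 3.5·√L)·3.5·L^(-1/2) = 18.2 gives L = 25.

L* = 25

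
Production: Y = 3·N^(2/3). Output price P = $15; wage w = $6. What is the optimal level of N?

N* = 125

MP_N = (2/3)·3·N^(-1/3) = 2·N^(-1/3).
Profit maximization for a price taker requires P·MP_N = w: 15·2·N^(-1/3) = 6.
So N^(-1/3) = 0.2, which gives N = 125.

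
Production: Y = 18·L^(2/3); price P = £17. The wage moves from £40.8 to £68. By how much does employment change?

ΔL = -98

From P·MP_L = w with MP_L = 12·L^(-1/3), the labor demand is L(w) = (204/w)^(3).
At w = 40.8: L = 125. At w = 68: L = 27.
ΔL = 27 − 125 = -98.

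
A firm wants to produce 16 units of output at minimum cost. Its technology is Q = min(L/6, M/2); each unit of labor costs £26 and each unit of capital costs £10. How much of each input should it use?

With a fixed-proportions technology, the cost-minimizing bundle uses no slack in either input: L/6 = M/2 = Q.
So L = 6·16 = 96 and M = 2·16 = 32.

L* = 96, M* = 32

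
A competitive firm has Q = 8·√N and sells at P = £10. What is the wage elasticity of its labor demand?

MP_N = (1/2)·8·N^(-1/2), so P·MP_N = w gives 40·N^(-1/2) = w.
Solving, N(w) = (40/w)^(2). This is a constant-elasticity form: N ∝ w^(−2), so ε = −2.

ε = -2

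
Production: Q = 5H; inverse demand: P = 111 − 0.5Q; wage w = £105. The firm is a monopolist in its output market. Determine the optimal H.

Marginal revenue from the inverse demand is MR = 111 − Q.
The marginal product is MP_H = 5.
A monopolist hires until marginal revenue product equals the wage: MR·MP_H = w.
(111 − 5H)·5 = 105, so H = 18.

H* = 18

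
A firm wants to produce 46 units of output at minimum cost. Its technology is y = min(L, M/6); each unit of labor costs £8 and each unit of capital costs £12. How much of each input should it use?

L* = 46, M* = 276

With a fixed-proportions technology, the cost-minimizing bundle uses no slack in either input: L = M/6 = y.
So L = 46 and M = 6·46 = 276.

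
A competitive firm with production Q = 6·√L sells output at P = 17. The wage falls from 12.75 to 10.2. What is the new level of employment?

L* = 25

From P·MP_L = w with MP_L = 3·L^(-1/2), the labor demand is L(w) = (51/w)^(2).
At w = 12.75: L = 16. At w = 10.2: L = 25.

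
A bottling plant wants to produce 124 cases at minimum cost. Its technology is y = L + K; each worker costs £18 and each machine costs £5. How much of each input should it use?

L* = 0, K* = 124

The inputs are perfect substitutes, so the firm uses whichever has the lower cost per unit of output.
Cost per unit of output via L is 18; via K it is 5. K is cheaper.
Producing y = 124 with K alone: L = 0, K = 124.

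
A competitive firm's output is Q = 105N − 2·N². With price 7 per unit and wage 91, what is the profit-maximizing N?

The marginal product of N is MP_N = 105 − 4N.
A price-taking firm hires until the value of the marginal product equals the wage: P·MP_N = w, so 7·(105 − 4N) = 91.
Then 105 − 4N = 13, giving N = 23.

N* = 23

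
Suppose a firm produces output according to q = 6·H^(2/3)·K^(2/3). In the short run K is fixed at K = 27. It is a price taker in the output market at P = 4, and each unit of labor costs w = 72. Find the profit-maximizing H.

With K = 27, MP_H = (2/3)·6·H^(-1/3)·27^(2/3) = 36·H^(-1/3).
Profit maximization for a price taker requires P·MP_H = w: 4·36·H^(-1/3) = 72.
So H^(-1/3) = 0.5, which gives H = 8.

H* = 8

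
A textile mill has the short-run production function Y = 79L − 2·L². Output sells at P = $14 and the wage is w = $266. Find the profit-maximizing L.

The marginal product of L is MP_L = 79 − 4L.
A price-taking firm hires until the value of the marginal product equals the wage: P·MP_L = w, so 14·(79 − 4L) = 266.
Then 79 − 4L = 19, giving L = 15.

L* = 15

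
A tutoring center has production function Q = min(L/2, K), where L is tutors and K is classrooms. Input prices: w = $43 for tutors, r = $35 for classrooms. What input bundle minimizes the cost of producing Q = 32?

L* = 64, K* = 32

With a fixed-proportions technology, the cost-minimizing bundle uses no slack in either input: L/2 = K = Q.
So L = 2·32 = 64 and K = 32.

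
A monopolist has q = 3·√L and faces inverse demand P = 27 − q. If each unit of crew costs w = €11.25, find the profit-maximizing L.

L* = 4

Marginal revenue from the inverse demand is MR = 27 − 2q.
The marginal product is MP_L = 1.5·L^(-1/2).
A monopolist hires until marginal revenue product equals the wage: MR·MP_L = w.
At L, q = 3·√L. Substituting and solving: (27 − 6·√L)·1.5·L^(-1/2) = 11.25 gives L = 4.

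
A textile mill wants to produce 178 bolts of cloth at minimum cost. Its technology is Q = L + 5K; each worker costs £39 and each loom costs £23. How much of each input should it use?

The inputs are perfect substitutes, so the firm uses whichever has the lower cost per unit of output.
Cost per unit of output via L is 39; via K it is 4.6. K is cheaper.
Producing Q = 178 with K alone: L = 0, K = 35.6.

L* = 0, K* = 35.6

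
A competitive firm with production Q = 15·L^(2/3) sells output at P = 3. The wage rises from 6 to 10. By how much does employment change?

From P·MP_L = w with MP_L = 10·L^(-1/3), the labor demand is L(w) = (30/w)^(3).
At w = 6: L = 125. At w = 10: L = 27.
ΔL = 27 − 125 = -98.

ΔL = -98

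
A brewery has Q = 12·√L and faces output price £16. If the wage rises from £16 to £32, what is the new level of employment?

L* = 9

From P·MP_L = w with MP_L = 6·L^(-1/2), the labor demand is L(w) = (96/w)^(2).
At w = 16: L = 36. At w = 32: L = 9.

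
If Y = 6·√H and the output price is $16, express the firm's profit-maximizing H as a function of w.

H(w) = 2304/w²

MP_H = (1/2)·6·H^(-1/2) = 3·H^(-1/2).
Setting P·MP_H = w: 48·H^(-1/2) = w.
Solving for H: H^(-1/2) = w/48, so H = (48/w)^(2).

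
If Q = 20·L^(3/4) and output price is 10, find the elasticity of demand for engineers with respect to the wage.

MP_L = (3/4)·20·L^(-1/4), so P·MP_L = w gives 150·L^(-1/4) = w.
Solving, L(w) = (150/w)^(4). This is a constant-elasticity form: L ∝ w^(−4), so ε = −4.

ε = -4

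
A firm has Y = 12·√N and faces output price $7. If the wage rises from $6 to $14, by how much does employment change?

ΔN = -40

From P·MP_N = w with MP_N = 6·N^(-1/2), the labor demand is N(w) = (42/w)^(2).
At w = 6: N = 49. At w = 14: N = 9.
ΔN = 9 − 49 = -40.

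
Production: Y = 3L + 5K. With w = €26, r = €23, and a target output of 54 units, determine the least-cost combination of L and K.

The inputs are perfect substitutes, so the firm uses whichever has the lower cost per unit of output.
Cost per unit of output via L is w/3 = 26/3; via K it is r/5 = 4.6. K is cheaper.
Producing Y = 54 with K alone: L = 0, K = 10.8.

L* = 0, K* = 10.8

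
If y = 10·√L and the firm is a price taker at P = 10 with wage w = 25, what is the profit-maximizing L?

L* = 4

MP_L = (1/2)·10·L^(-1/2) = 5·L^(-1/2).
Profit maximization for a price taker requires P·MP_L = w: 10·5·L^(-1/2) = 25.
So L^(-1/2) = 0.5, which gives L = 4.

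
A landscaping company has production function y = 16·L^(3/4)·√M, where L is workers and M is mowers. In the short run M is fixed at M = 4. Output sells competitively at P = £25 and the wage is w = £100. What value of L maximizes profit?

L* = 1296

With M = 4, MP_L = (3/4)·16·L^(-1/4)·4^(1/2) = 24·L^(-1/4).
Profit maximization for a price taker requires P·MP_L = w: 25·24·L^(-1/4) = 100.
So L^(-1/4) = 1/6, which gives L = 1296.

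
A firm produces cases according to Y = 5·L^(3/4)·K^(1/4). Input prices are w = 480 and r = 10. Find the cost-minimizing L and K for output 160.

L* = 16, K* = 256

Cost minimization requires the marginal rate of technical substitution to equal the input-price ratio: MP_L/MP_K = w/r.
Here MP_L/MP_K = (3/4)·(K/L)/(1/4) = 3·(K/L). Setting this equal to 480/10 = 48 gives K = 16L.
Substituting into Y = 160: 5·L^(3/4)·(16L)^(1/4) = 160.
Solving, L = 16 and K = 256.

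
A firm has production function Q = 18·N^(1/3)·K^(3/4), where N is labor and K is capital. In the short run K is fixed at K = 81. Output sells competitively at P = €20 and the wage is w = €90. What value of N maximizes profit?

With K = 81, MP_N = (1/3)·18·N^(-2/3)·81^(3/4) = 162·N^(-2/3).
Profit maximization for a price taker requires P·MP_N = w: 20·162·N^(-2/3) = 90.
So N^(-2/3) = 1/36, which gives N = 216.

N* = 216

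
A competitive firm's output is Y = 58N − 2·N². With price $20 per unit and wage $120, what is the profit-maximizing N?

The marginal product of N is MP_N = 58 − 4N.
A price-taking firm hires until the value of the marginal product equals the wage: P·MP_N = w, so 20·(58 − 4N) = 120.
Then 58 − 4N = 6, giving N = 13.

N* = 13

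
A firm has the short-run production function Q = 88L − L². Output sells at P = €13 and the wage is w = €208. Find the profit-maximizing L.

The marginal product of L is MP_L = 88 − 2L.
A price-taking firm hires until the value of the marginal product equals the wage: P·MP_L = w, so 13·(88 − 2L) = 208.
Then 88 − 2L = 16, giving L = 36.

L* = 36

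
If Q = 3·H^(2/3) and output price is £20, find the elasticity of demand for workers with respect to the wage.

MP_H = (2/3)·3·H^(-1/3), so P·MP_H = w gives 40·H^(-1/3) = w.
Solving, H(w) = (40/w)^(3). This is a constant-elasticity form: H ∝ w^(−3), so ε = −3.

ε = -3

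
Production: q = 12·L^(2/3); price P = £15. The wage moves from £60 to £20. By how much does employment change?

ΔL = 208

From P·MP_L = w with MP_L = 8·L^(-1/3), the labor demand is L(w) = (120/w)^(3).
At w = 60: L = 8. At w = 20: L = 216.
ΔL = 216 − 8 = 208.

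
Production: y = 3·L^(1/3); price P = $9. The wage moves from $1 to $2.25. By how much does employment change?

From P·MP_L = w with MP_L = L^(-2/3), the labor demand is L(w) = (9/w)^(3/2).
At w = 1: L = 27. At w = 2.25: L = 8.
ΔL = 8 − 27 = -19.

ΔL = -19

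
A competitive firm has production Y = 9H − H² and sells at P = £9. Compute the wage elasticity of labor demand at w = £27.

From P·MP_H = w with MP_H = 9 − 2H, labor demand is H(w) = (9 − w/9)/2.
dH/dw = −1/(18) = -1/18.
At w = 27, H = 3, so ε = (dH/dw)·(w/H) = (-1/18)·(27/3) = -0.5.

ε = -0.5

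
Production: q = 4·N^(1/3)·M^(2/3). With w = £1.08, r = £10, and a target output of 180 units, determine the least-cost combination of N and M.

Cost minimization requires the marginal rate of technical substitution to equal the input-price ratio: MP_N/MP_M = w/r.
Here MP_N/MP_M = (1/3)·(M/N)/(2/3) = 0.5·(M/N). Setting this equal to 1.08/10 = 0.108 gives M = 0.216N.
Substituting into q = 180: 4·N^(1/3)·(0.216N)^(2/3) = 180.
Solving, N = 125 and M = 27.

N* = 125, M* = 27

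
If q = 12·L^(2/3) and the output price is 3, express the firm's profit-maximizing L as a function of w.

MP_L = (2/3)·12·L^(-1/3) = 8·L^(-1/3).
Setting P·MP_L = w: 24·L^(-1/3) = w.
Solving for L: L^(-1/3) = w/24, so L = (24/w)^(3).

L(w) = 13824/w³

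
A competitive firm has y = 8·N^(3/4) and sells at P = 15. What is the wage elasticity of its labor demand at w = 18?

ε = -4

MP_N = (3/4)·8·N^(-1/4), so P·MP_N = w gives 90·N^(-1/4) = w.
Solving, N(w) = (90/w)^(4). This is a constant-elasticity form: N ∝ w^(−4), so ε = −4.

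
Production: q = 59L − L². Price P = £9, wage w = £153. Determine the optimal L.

The marginal product of L is MP_L = 59 − 2L.
A price-taking firm hires until the value of the marginal product equals the wage: P·MP_L = w, so 9·(59 − 2L) = 153.
Then 59 − 2L = 17, giving L = 21.

L* = 21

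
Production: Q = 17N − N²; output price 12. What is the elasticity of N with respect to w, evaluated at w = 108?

ε = -1.125

From P·MP_N = w with MP_N = 17 − 2N, labor demand is N(w) = (17 − w/12)/2.
dN/dw = −1/(24) = -1/24.
At w = 108, N = 4, so ε = (dN/dw)·(w/N) = (-1/24)·(108/4) = -1.125.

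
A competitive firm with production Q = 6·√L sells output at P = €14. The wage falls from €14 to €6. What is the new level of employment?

From P·MP_L = w with MP_L = 3·L^(-1/2), the labor demand is L(w) = (42/w)^(2).
At w = 14: L = 9. At w = 6: L = 49.

L* = 49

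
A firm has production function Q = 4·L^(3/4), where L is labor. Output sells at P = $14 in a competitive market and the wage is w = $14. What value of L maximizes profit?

L* = 81

MP_L = (3/4)·4·L^(-1/4) = 3·L^(-1/4).
Profit maximization for a price taker requires P·MP_L = w: 14·3·L^(-1/4) = 14.
So L^(-1/4) = 1/3, which gives L = 81.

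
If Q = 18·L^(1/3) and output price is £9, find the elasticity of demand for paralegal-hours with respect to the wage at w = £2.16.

MP_L = (1/3)·18·L^(-2/3), so P·MP_L = w gives 54·L^(-2/3) = w.
Solving, L(w) = (54/w)^(3/2). This is a constant-elasticity form: L ∝ w^(−3/2), so ε = −3/2.

ε = -1.5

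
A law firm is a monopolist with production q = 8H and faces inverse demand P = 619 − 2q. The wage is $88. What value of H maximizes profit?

Marginal revenue from the inverse demand is MR = 619 − 4q.
The marginal product is MP_H = 8.
A monopolist hires until marginal revenue product equals the wage: MR·MP_H = w.
(619 − 32H)·8 = 88, so H = 19.

H* = 19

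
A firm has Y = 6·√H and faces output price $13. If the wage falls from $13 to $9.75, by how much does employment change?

ΔH = 7

From P·MP_H = w with MP_H = 3·H^(-1/2), the labor demand is H(w) = (39/w)^(2).
At w = 13: H = 9. At w = 9.75: H = 16.
ΔH = 16 − 9 = 7.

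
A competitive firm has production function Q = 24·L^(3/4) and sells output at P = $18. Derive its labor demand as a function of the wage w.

L(w) = (324/w)^(4)

MP_L = (3/4)·24·L^(-1/4) = 18·L^(-1/4).
Setting P·MP_L = w: 324·L^(-1/4) = w.
Solving for L: L^(-1/4) = w/324, so L = (324/w)^(4).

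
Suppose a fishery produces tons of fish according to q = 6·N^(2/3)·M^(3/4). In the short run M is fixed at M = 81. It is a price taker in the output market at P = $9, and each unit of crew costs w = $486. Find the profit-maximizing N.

With M = 81, MP_N = (2/3)·6·N^(-1/3)·81^(3/4) = 108·N^(-1/3).
Profit maximization for a price taker requires P·MP_N = w: 9·108·N^(-1/3) = 486.
So N^(-1/3) = 0.5, which gives N = 8.

N* = 8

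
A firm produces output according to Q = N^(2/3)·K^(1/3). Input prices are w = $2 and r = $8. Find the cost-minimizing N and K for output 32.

N* = 64, K* = 8

Cost minimization requires the marginal rate of technical substitution to equal the input-price ratio: MP_N/MP_K = w/r.
Here MP_N/MP_K = (2/3)·(K/N)/(1/3) = 2·(K/N). Setting this equal to 2/8 = 0.25 gives K = 0.125N.
Substituting into Q = 32: N^(2/3)·(0.125N)^(1/3) = 32.
Solving, N = 64 and K = 8.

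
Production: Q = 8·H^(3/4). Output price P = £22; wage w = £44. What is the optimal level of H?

MP_H = (3/4)·8·H^(-1/4) = 6·H^(-1/4).
Profit maximization for a price taker requires P·MP_H = w: 22·6·H^(-1/4) = 44.
So H^(-1/4) = 1/3, which gives H = 81.

H* = 81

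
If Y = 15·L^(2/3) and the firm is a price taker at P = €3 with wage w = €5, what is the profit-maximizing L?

L* = 216

MP_L = (2/3)·15·L^(-1/3) = 10·L^(-1/3).
Profit maximization for a price taker requires P·MP_L = w: 3·10·L^(-1/3) = 5.
So L^(-1/3) = 1/6, which gives L = 216.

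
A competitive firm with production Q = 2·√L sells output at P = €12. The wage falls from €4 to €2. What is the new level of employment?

From P·MP_L = w with MP_L = L^(-1/2), the labor demand is L(w) = (12/w)^(2).
At w = 4: L = 9. At w = 2: L = 36.

L* = 36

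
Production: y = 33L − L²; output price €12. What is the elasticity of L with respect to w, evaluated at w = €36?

From P·MP_L = w with MP_L = 33 − 2L, labor demand is L(w) = (33 − w/12)/2.
dL/dw = −1/(24) = -1/24.
At w = 36, L = 15, so ε = (dL/dw)·(w/L) = (-1/24)·(36/15) = -0.1.

ε = -0.1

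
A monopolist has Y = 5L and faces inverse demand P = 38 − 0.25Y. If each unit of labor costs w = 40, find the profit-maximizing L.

L* = 12

Marginal revenue from the inverse demand is MR = 38 − 0.5Y.
The marginal product is MP_L = 5.
A monopolist hires until marginal revenue product equals the wage: MR·MP_L = w.
(38 − 2.5L)·5 = 40, so L = 12.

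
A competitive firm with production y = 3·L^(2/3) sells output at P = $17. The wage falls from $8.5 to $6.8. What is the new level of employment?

From P·MP_L = w with MP_L = 2·L^(-1/3), the labor demand is L(w) = (34/w)^(3).
At w = 8.5: L = 64. At w = 6.8: L = 125.

L* = 125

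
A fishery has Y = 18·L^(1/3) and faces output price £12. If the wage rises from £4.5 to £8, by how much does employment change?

From P·MP_L = w with MP_L = 6·L^(-2/3), the labor demand is L(w) = (72/w)^(3/2).
At w = 4.5: L = 64. At w = 8: L = 27.
ΔL = 27 − 64 = -37.

ΔL = -37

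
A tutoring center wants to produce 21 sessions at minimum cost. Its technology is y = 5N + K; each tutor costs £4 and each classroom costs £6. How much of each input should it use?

N* = 4.2, K* = 0

The inputs are perfect substitutes, so the firm uses whichever has the lower cost per unit of output.
Cost per unit of output via N is 0.8; via K it is 6. N is cheaper.
Producing y = 21 with N alone: N = 4.2, K = 0.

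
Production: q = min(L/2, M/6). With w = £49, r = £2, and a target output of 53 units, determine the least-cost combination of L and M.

With a fixed-proportions technology, the cost-minimizing bundle uses no slack in either input: L/2 = M/6 = q.
So L = 2·53 = 106 and M = 6·53 = 318.

L* = 106, M* = 318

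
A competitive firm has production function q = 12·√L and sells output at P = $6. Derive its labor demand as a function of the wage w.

MP_L = (1/2)·12·L^(-1/2) = 6·L^(-1/2).
Setting P·MP_L = w: 36·L^(-1/2) = w.
Solving for L: L^(-1/2) = w/36, so L = (36/w)^(2).

L(w) = 1296/w²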